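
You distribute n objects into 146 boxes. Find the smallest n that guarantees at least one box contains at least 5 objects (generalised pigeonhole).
n = (5 − 1)·146 + 1 = 585

By the generalised pigeonhole principle, to guarantee some box contains ≥ r objects we need more than (r − 1) · k objects total. Threshold: n = (r − 1) · k + 1. With r = 5 and k = 146: n = 4 · 146 + 1 = 584 + 1 = 585. For n = 584 = 4 · 146, we can put exactly 4 objects in every box, avoiding 5 in any single one — so 585 is tight.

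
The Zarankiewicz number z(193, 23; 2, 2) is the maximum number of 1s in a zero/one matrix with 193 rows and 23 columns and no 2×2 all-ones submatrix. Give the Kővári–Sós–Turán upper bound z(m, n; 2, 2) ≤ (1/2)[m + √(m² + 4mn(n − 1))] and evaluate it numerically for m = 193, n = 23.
z(193, 23; 2, 2) ≤ (1/2)[193 + √(193² + 4·193·23·22)] = (1/2)[193 + √427881] = 423.5631

Kővári–Sós–Turán: let r_1, ..., r_193 be the row sums and z = Σ r_i the total number of 1s. Each pair of columns can share at most one row with both entries 1 (else a 2×2 all-ones block appears), so Σ_i C(r_i, 2) ≤ C(23, 2) = 253. By convexity Σ_i C(r_i, 2) ≥ 193·C(z/193, 2) = z(z − 193)/(2·193), giving z² − 193z − 193·23·22 ≤ 0 and hence z ≤ (1/2)[193 + √(37249 + 4·97658)] = (1/2)[193 + √427881] ≈ (1/2)(193 + 654.1261) = 423.5631.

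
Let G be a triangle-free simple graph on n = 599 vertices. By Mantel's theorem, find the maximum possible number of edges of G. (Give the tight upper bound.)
ex(599, K_3) = ⌊599^2/4⌋ = 89700

Mantel (1907): a triangle-free graph on n vertices has at most ⌊n^2/4⌋ edges, with equality for the complete bipartite graph K_{⌊n/2⌋, ⌈n/2⌉}. For n = 599: ⌊599^2/4⌋ = ⌊358801/4⌋ = 89700. The extremal graph is K_{299, 300}, which has 299·300 = 89700 edges.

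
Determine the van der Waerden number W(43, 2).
W(43, 2) = 43 + 1 = 44

A 2-term AP is any pair of integers, so a monochromatic 2-AP exists iff some colour is used at least twice. With 43 colours, the colouring i ↦ i on {1, ..., 43} uses each colour once, avoiding any monochromatic pair, so W(43, 2) > 43. For {1, ..., 44}, pigeonhole forces two integers of the same colour, which form a monochromatic 2-AP. Hence W(43, 2) = 44.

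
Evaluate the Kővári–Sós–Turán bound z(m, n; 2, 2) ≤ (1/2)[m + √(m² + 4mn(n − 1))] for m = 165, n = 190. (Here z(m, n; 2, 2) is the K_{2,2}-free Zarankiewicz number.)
z(165, 190; 2, 2) ≤ (1/2)[165 + √(165² + 4·165·190·189)] = (1/2)[165 + √23727825] = 2518.0608

Kővári–Sós–Turán: let r_1, ..., r_165 be the row sums and z = Σ r_i the total number of 1s. Each pair of columns can share at most one row with both entries 1 (else a 2×2 all-ones block appears), so Σ_i C(r_i, 2) ≤ C(190, 2) = 17955. By convexity Σ_i C(r_i, 2) ≥ 165·C(z/165, 2) = z(z − 165)/(2·165), giving z² − 165z − 165·190·189 ≤ 0 and hence z ≤ (1/2)[165 + √(27225 + 4·5925150)] = (1/2)[165 + √23727825] ≈ (1/2)(165 + 4871.1215) = 2518.0608.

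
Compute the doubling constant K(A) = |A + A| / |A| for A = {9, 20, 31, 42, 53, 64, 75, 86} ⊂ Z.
K = |A + A| / |A| = 15/8

Enumerate A + A = {a + b : a, b ∈ A}. With |A| = 8, there are |A|^2 = 64 ordered sum pairs; collecting distinct values, A + A = {18, 29, 40, 51, 62, 73, 84, 95, 106, 117, 128, 139, 150, 161, 172}, so |A + A| = 15. Thus K = 15/8. Here |A + A| = 2|A| − 1 = 15, the minimum possible — so K = 15/8 is minimal, which holds iff A is an arithmetic progression.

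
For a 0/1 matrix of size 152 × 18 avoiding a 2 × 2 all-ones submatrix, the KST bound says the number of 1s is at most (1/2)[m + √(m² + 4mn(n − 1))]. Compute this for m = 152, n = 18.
z(152, 18; 2, 2) ≤ (1/2)[152 + √(152² + 4·152·18·17)] = (1/2)[152 + √209152] = 304.6657

Kővári–Sós–Turán: let r_1, ..., r_152 be the row sums and z = Σ r_i the total number of 1s. Each pair of columns can share at most one row with both entries 1 (else a 2×2 all-ones block appears), so Σ_i C(r_i, 2) ≤ C(18, 2) = 153. By convexity Σ_i C(r_i, 2) ≥ 152·C(z/152, 2) = z(z − 152)/(2·152), giving z² − 152z − 152·18·17 ≤ 0 and hence z ≤ (1/2)[152 + √(23104 + 4·46512)] = (1/2)[152 + √209152] ≈ (1/2)(152 + 457.3314) = 304.6657.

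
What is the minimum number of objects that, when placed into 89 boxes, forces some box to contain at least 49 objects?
n = (49 − 1)·89 + 1 = 4273

By the generalised pigeonhole principle, to guarantee some box contains ≥ r objects we need more than (r − 1) · k objects total. Threshold: n = (r − 1) · k + 1. With r = 49 and k = 89: n = 48 · 89 + 1 = 4272 + 1 = 4273. For n = 4272 = 48 · 89, we can put exactly 48 objects in every box, avoiding 49 in any single one — so 4273 is tight.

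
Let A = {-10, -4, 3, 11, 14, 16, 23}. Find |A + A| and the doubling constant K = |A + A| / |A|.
K = |A + A| / |A| = 26/7

Enumerate A + A = {a + b : a, b ∈ A}. With |A| = 7, there are |A|^2 = 49 ordered sum pairs; collecting distinct values, A + A = {-20, -14, -8, -7, -1, 1, 4, 6, 7, 10, 12, 13, 14, 17, 19, 22, 25, 26, 27, 28, 30, 32, 34, 37, 39, 46}, so |A + A| = 26. Thus K = 26/7. For comparison, the minimum possible |A + A| over all 7-element sets is 2·7 − 1 = 13 (so min K = 13/7), attained only by arithmetic progressions.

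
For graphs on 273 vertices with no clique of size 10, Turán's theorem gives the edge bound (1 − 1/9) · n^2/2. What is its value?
Turán density bound = (8/9) · 273^2/2 = 33124

Turán's theorem: ex(n, K_{r+1}) is achieved by the complete r-partite Turán graph T(n, r) with parts as balanced as possible, and is at most (1 − 1/r) · n^2/2. For r = 9, n = 273: the density bound is (8/9) · 74529/2 = 33124. The integer-valued extremum is e(T(273, 9)) = 33123, which is strictly less than the density bound 33124 since 9 ∤ 273 (the parts of T(273, 9) cannot all be equal).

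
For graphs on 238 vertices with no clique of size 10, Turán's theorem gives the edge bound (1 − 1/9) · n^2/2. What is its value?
Turán density bound = (8/9) · 238^2/2 = 226576/9 ≈ 25175.1111

Turán's theorem: ex(n, K_{r+1}) is achieved by the complete r-partite Turán graph T(n, r) with parts as balanced as possible, and is at most (1 − 1/r) · n^2/2. For r = 9, n = 238: the density bound is (8/9) · 56644/2 = 226576/9 ≈ 25175.1111. The integer-valued extremum is e(T(238, 9)) = 25174, which is strictly less than the density bound 226576/9 since 9 ∤ 238 (the parts of T(238, 9) cannot all be equal).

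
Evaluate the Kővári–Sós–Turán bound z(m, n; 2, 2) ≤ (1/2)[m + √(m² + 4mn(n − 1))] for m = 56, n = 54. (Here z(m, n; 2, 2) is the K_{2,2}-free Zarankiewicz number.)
z(56, 54; 2, 2) ≤ (1/2)[56 + √(56² + 4·56·54·53)] = (1/2)[56 + √644224] = 429.3178

Kővári–Sós–Turán: let r_1, ..., r_56 be the row sums and z = Σ r_i the total number of 1s. Each pair of columns can share at most one row with both entries 1 (else a 2×2 all-ones block appears), so Σ_i C(r_i, 2) ≤ C(54, 2) = 1431. By convexity Σ_i C(r_i, 2) ≥ 56·C(z/56, 2) = z(z − 56)/(2·56), giving z² − 56z − 56·54·53 ≤ 0 and hence z ≤ (1/2)[56 + √(3136 + 4·160272)] = (1/2)[56 + √644224] ≈ (1/2)(56 + 802.6357) = 429.3178.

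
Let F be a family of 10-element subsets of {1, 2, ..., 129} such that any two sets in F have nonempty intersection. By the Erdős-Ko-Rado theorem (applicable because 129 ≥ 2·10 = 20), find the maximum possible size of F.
max |F| = C(128, 9) = 19062702032000

Erdős-Ko-Rado (1961): when n ≥ 2k, max |F| = C(n−1, k−1). The bound is attained by the star {A : i ∈ A} for any fixed i ∈ [n]. Here C(129−1, 10−1) = C(128, 9) = 19062702032000.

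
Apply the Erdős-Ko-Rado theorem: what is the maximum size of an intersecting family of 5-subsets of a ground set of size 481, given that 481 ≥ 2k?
max |F| = C(480, 4) = 2184297480

The Erdős-Ko-Rado theorem states: for n ≥ 2k, an intersecting family of k-subsets of an n-element set has size at most C(n − 1, k − 1), with equality for 'star' families {A ⊆ [n] : |A| = k, i ∈ A} (fix an element i). For n = 481, k = 5: C(480, 4) = 2184297480.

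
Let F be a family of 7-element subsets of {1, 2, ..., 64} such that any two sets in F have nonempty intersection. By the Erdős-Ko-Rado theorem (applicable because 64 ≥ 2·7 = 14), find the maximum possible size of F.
max |F| = C(63, 6) = 67945521

The Erdős-Ko-Rado theorem states: for n ≥ 2k, an intersecting family of k-subsets of an n-element set has size at most C(n − 1, k − 1), with equality for 'star' families {A ⊆ [n] : |A| = k, i ∈ A} (fix an element i). For n = 64, k = 7: C(63, 6) = 67945521.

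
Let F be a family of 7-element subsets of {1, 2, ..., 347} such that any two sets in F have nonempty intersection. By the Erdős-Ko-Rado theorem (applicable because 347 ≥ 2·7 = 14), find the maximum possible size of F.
max |F| = C(346, 6) = 2281370098854

The Erdős-Ko-Rado theorem states: for n ≥ 2k, an intersecting family of k-subsets of an n-element set has size at most C(n − 1, k − 1), with equality for 'star' families {A ⊆ [n] : |A| = k, i ∈ A} (fix an element i). For n = 347, k = 7: C(346, 6) = 2281370098854.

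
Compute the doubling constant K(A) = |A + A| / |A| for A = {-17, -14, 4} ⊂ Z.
K = |A + A| / |A| = 6/3 = 2

Enumerate A + A = {a + b : a, b ∈ A}. With |A| = 3, there are |A|^2 = 9 ordered sum pairs; collecting distinct values, A + A = {-34, -31, -28, -13, -10, 8}, so |A + A| = 6. Thus K = 6/3 = 2. For comparison, the minimum possible |A + A| over all 3-element sets is 2·3 − 1 = 5 (so min K = 5/3), attained only by arithmetic progressions.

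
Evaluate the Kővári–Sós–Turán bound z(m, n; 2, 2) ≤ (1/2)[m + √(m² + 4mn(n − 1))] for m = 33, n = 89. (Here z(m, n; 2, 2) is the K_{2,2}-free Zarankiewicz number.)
z(33, 89; 2, 2) ≤ (1/2)[33 + √(33² + 4·33·89·88)] = (1/2)[33 + √1034913] = 525.1534

Kővári–Sós–Turán: let r_1, ..., r_33 be the row sums and z = Σ r_i the total number of 1s. Each pair of columns can share at most one row with both entries 1 (else a 2×2 all-ones block appears), so Σ_i C(r_i, 2) ≤ C(89, 2) = 3916. By convexity Σ_i C(r_i, 2) ≥ 33·C(z/33, 2) = z(z − 33)/(2·33), giving z² − 33z − 33·89·88 ≤ 0 and hence z ≤ (1/2)[33 + √(1089 + 4·258456)] = (1/2)[33 + √1034913] ≈ (1/2)(33 + 1017.3067) = 525.1534.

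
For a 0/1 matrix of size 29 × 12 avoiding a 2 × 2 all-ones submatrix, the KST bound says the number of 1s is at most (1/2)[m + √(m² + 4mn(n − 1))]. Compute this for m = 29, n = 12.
z(29, 12; 2, 2) ≤ (1/2)[29 + √(29² + 4·29·12·11)] = (1/2)[29 + √16153] = 78.0472

Kővári–Sós–Turán: let r_1, ..., r_29 be the row sums and z = Σ r_i the total number of 1s. Each pair of columns can share at most one row with both entries 1 (else a 2×2 all-ones block appears), so Σ_i C(r_i, 2) ≤ C(12, 2) = 66. By convexity Σ_i C(r_i, 2) ≥ 29·C(z/29, 2) = z(z − 29)/(2·29), giving z² − 29z − 29·12·11 ≤ 0 and hence z ≤ (1/2)[29 + √(841 + 4·3828)] = (1/2)[29 + √16153] ≈ (1/2)(29 + 127.0945) = 78.0472.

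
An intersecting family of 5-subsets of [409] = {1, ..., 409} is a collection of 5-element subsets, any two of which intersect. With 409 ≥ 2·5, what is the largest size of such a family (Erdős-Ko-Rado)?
max |F| = C(408, 4) = 1137691170

The Erdős-Ko-Rado theorem states: for n ≥ 2k, an intersecting family of k-subsets of an n-element set has size at most C(n − 1, k − 1), with equality for 'star' families {A ⊆ [n] : |A| = k, i ∈ A} (fix an element i). For n = 409, k = 5: C(408, 4) = 1137691170.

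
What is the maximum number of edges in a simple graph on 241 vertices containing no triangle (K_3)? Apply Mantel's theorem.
ex(241, K_3) = ⌊241^2/4⌋ = 14520

Mantel (1907): a triangle-free graph on n vertices has at most ⌊n^2/4⌋ edges, with equality for the complete bipartite graph K_{⌊n/2⌋, ⌈n/2⌉}. For n = 241: ⌊241^2/4⌋ = ⌊58081/4⌋ = 14520. The extremal graph is K_{120, 121}, which has 120·121 = 14520 edges.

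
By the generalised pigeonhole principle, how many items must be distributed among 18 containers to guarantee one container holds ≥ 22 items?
n = (22 − 1)·18 + 1 = 379

By the generalised pigeonhole principle, to guarantee some box contains ≥ r objects we need more than (r − 1) · k objects total. Threshold: n = (r − 1) · k + 1. With r = 22 and k = 18: n = 21 · 18 + 1 = 378 + 1 = 379. For n = 378 = 21 · 18, we can put exactly 21 objects in every box, avoiding 22 in any single one — so 379 is tight.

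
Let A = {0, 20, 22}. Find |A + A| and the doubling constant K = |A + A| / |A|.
K = |A + A| / |A| = 6/3 = 2

Enumerate A + A = {a + b : a, b ∈ A}. With |A| = 3, there are |A|^2 = 9 ordered sum pairs; collecting distinct values, A + A = {0, 20, 22, 40, 42, 44}, so |A + A| = 6. Thus K = 6/3 = 2. For comparison, the minimum possible |A + A| over all 3-element sets is 2·3 − 1 = 5 (so min K = 5/3), attained only by arithmetic progressions.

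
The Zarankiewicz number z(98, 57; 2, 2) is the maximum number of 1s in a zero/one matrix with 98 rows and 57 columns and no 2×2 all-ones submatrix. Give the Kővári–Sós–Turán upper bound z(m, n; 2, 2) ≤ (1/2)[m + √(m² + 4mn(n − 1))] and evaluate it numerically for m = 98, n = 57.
z(98, 57; 2, 2) ≤ (1/2)[98 + √(98² + 4·98·57·56)] = (1/2)[98 + √1260868] = 610.4419

Kővári–Sós–Turán: let r_1, ..., r_98 be the row sums and z = Σ r_i the total number of 1s. Each pair of columns can share at most one row with both entries 1 (else a 2×2 all-ones block appears), so Σ_i C(r_i, 2) ≤ C(57, 2) = 1596. By convexity Σ_i C(r_i, 2) ≥ 98·C(z/98, 2) = z(z − 98)/(2·98), giving z² − 98z − 98·57·56 ≤ 0 and hence z ≤ (1/2)[98 + √(9604 + 4·312816)] = (1/2)[98 + √1260868] ≈ (1/2)(98 + 1122.8838) = 610.4419.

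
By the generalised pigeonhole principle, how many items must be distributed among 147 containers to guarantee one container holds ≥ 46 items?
n = (46 − 1)·147 + 1 = 6616

By the generalised pigeonhole principle, to guarantee some box contains ≥ r objects we need more than (r − 1) · k objects total. Threshold: n = (r − 1) · k + 1. With r = 46 and k = 147: n = 45 · 147 + 1 = 6615 + 1 = 6616. For n = 6615 = 45 · 147, we can put exactly 45 objects in every box, avoiding 46 in any single one — so 6616 is tight.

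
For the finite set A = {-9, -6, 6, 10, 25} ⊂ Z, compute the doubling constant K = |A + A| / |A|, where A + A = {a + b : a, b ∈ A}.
K = |A + A| / |A| = 14/5

Enumerate A + A = {a + b : a, b ∈ A}. With |A| = 5, there are |A|^2 = 25 ordered sum pairs; collecting distinct values, A + A = {-18, -15, -12, -3, 0, 1, 4, 12, 16, 19, 20, 31, 35, 50}, so |A + A| = 14. Thus K = 14/5. For comparison, the minimum possible |A + A| over all 5-element sets is 2·5 − 1 = 9 (so min K = 9/5), attained only by arithmetic progressions.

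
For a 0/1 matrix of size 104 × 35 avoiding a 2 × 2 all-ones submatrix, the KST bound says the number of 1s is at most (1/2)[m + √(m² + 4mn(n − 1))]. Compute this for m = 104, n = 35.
z(104, 35; 2, 2) ≤ (1/2)[104 + √(104² + 4·104·35·34)] = (1/2)[104 + √505856] = 407.6178

Kővári–Sós–Turán: let r_1, ..., r_104 be the row sums and z = Σ r_i the total number of 1s. Each pair of columns can share at most one row with both entries 1 (else a 2×2 all-ones block appears), so Σ_i C(r_i, 2) ≤ C(35, 2) = 595. By convexity Σ_i C(r_i, 2) ≥ 104·C(z/104, 2) = z(z − 104)/(2·104), giving z² − 104z − 104·35·34 ≤ 0 and hence z ≤ (1/2)[104 + √(10816 + 4·123760)] = (1/2)[104 + √505856] ≈ (1/2)(104 + 711.2355) = 407.6178.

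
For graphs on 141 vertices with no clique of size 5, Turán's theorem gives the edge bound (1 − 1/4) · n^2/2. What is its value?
Turán density bound = (3/4) · 141^2/2 = 59643/8 ≈ 7455.375

Turán's theorem: ex(n, K_{r+1}) is achieved by the complete r-partite Turán graph T(n, r) with parts as balanced as possible, and is at most (1 − 1/r) · n^2/2. For r = 4, n = 141: the density bound is (3/4) · 19881/2 = 59643/8 ≈ 7455.375. The integer-valued extremum is e(T(141, 4)) = 7455, which is strictly less than the density bound 59643/8 since 4 ∤ 141 (the parts of T(141, 4) cannot all be equal).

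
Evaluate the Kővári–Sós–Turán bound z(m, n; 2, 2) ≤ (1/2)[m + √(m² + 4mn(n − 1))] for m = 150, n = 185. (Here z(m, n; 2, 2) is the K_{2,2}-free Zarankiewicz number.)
z(150, 185; 2, 2) ≤ (1/2)[150 + √(150² + 4·150·185·184)] = (1/2)[150 + √20446500] = 2335.8903

Kővári–Sós–Turán: let r_1, ..., r_150 be the row sums and z = Σ r_i the total number of 1s. Each pair of columns can share at most one row with both entries 1 (else a 2×2 all-ones block appears), so Σ_i C(r_i, 2) ≤ C(185, 2) = 17020. By convexity Σ_i C(r_i, 2) ≥ 150·C(z/150, 2) = z(z − 150)/(2·150), giving z² − 150z − 150·185·184 ≤ 0 and hence z ≤ (1/2)[150 + √(22500 + 4·5106000)] = (1/2)[150 + √20446500] ≈ (1/2)(150 + 4521.7806) = 2335.8903.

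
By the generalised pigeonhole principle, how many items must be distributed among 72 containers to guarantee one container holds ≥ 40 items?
n = (40 − 1)·72 + 1 = 2809

By the generalised pigeonhole principle, to guarantee some box contains ≥ r objects we need more than (r − 1) · k objects total. Threshold: n = (r − 1) · k + 1. With r = 40 and k = 72: n = 39 · 72 + 1 = 2808 + 1 = 2809. For n = 2808 = 39 · 72, we can put exactly 39 objects in every box, avoiding 40 in any single one — so 2809 is tight.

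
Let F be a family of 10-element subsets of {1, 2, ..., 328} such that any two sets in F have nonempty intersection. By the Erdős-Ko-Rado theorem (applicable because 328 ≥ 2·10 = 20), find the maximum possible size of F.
max |F| = C(327, 9) = 105422856334824600

Erdős-Ko-Rado (1961): when n ≥ 2k, max |F| = C(n−1, k−1). The bound is attained by the star {A : i ∈ A} for any fixed i ∈ [n]. Here C(328−1, 10−1) = C(327, 9) = 105422856334824600.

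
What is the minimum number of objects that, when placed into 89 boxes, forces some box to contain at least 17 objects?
n = (17 − 1)·89 + 1 = 1425

By the generalised pigeonhole principle, to guarantee some box contains ≥ r objects we need more than (r − 1) · k objects total. Threshold: n = (r − 1) · k + 1. With r = 17 and k = 89: n = 16 · 89 + 1 = 1424 + 1 = 1425. For n = 1424 = 16 · 89, we can put exactly 16 objects in every box, avoiding 17 in any single one — so 1425 is tight.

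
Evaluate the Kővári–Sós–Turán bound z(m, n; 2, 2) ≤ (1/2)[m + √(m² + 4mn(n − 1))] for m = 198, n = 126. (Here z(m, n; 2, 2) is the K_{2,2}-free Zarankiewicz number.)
z(198, 126; 2, 2) ≤ (1/2)[198 + √(198² + 4·198·126·125)] = (1/2)[198 + √12513204] = 1867.7004

Kővári–Sós–Turán: let r_1, ..., r_198 be the row sums and z = Σ r_i the total number of 1s. Each pair of columns can share at most one row with both entries 1 (else a 2×2 all-ones block appears), so Σ_i C(r_i, 2) ≤ C(126, 2) = 7875. By convexity Σ_i C(r_i, 2) ≥ 198·C(z/198, 2) = z(z − 198)/(2·198), giving z² − 198z − 198·126·125 ≤ 0 and hence z ≤ (1/2)[198 + √(39204 + 4·3118500)] = (1/2)[198 + √12513204] ≈ (1/2)(198 + 3537.4007) = 1867.7004.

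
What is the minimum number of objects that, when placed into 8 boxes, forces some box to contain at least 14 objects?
n = (14 − 1)·8 + 1 = 105

By the generalised pigeonhole principle, to guarantee some box contains ≥ r objects we need more than (r − 1) · k objects total. Threshold: n = (r − 1) · k + 1. With r = 14 and k = 8: n = 13 · 8 + 1 = 104 + 1 = 105. For n = 104 = 13 · 8, we can put exactly 13 objects in every box, avoiding 14 in any single one — so 105 is tight.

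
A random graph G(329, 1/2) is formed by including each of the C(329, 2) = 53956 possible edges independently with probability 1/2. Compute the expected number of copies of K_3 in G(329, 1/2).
E[# K_3] = C(329, 3) · (1/2)^C(3, 2) = 5881204 / 2^3 = 1470301/2 = 735150.5

For each 3-subset S of vertices (there are C(329, 3) = 5881204 such S), let X_S = 1 if S induces a K_3 (all C(3, 2) = 3 edges present). Then P(X_S = 1) = (1/2)^3 = 1/8. By linearity of expectation, E[# K_3] = C(329, 3) · (1/2)^3 = 5881204 / 8 = 1470301/2 = 735150.5.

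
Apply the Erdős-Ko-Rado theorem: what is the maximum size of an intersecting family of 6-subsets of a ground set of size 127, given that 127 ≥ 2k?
max |F| = C(126, 5) = 244222650

The Erdős-Ko-Rado theorem states: for n ≥ 2k, an intersecting family of k-subsets of an n-element set has size at most C(n − 1, k − 1), with equality for 'star' families {A ⊆ [n] : |A| = k, i ∈ A} (fix an element i). For n = 127, k = 6: C(126, 5) = 244222650.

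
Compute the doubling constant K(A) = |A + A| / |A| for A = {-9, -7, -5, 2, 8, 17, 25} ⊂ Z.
K = |A + A| / |A| = 25/7

Enumerate A + A = {a + b : a, b ∈ A}. With |A| = 7, there are |A|^2 = 49 ordered sum pairs; collecting distinct values, A + A = {-18, -16, -14, -12, -10, -7, -5, -3, -1, 1, 3, 4, 8, 10, 12, 16, 18, 19, 20, 25, 27, 33, 34, 42, 50}, so |A + A| = 25. Thus K = 25/7. For comparison, the minimum possible |A + A| over all 7-element sets is 2·7 − 1 = 13 (so min K = 13/7), attained only by arithmetic progressions.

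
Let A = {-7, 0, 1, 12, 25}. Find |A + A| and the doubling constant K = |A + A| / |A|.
K = |A + A| / |A| = 15/5 = 3

Enumerate A + A = {a + b : a, b ∈ A}. With |A| = 5, there are |A|^2 = 25 ordered sum pairs; collecting distinct values, A + A = {-14, -7, -6, 0, 1, 2, 5, 12, 13, 18, 24, 25, 26, 37, 50}, so |A + A| = 15. Thus K = 15/5 = 3. For comparison, the minimum possible |A + A| over all 5-element sets is 2·5 − 1 = 9 (so min K = 9/5), attained only by arithmetic progressions.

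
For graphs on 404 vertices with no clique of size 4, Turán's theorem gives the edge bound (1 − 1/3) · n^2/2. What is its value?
Turán density bound = (2/3) · 404^2/2 = 163216/3 ≈ 54405.3333

Turán's theorem: ex(n, K_{r+1}) is achieved by the complete r-partite Turán graph T(n, r) with parts as balanced as possible, and is at most (1 − 1/r) · n^2/2. For r = 3, n = 404: the density bound is (2/3) · 163216/2 = 163216/3 ≈ 54405.3333. The integer-valued extremum is e(T(404, 3)) = 54405, which is strictly less than the density bound 163216/3 since 3 ∤ 404 (the parts of T(404, 3) cannot all be equal).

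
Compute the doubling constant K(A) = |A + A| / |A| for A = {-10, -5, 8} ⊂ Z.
K = |A + A| / |A| = 6/3 = 2

Enumerate A + A = {a + b : a, b ∈ A}. With |A| = 3, there are |A|^2 = 9 ordered sum pairs; collecting distinct values, A + A = {-20, -15, -10, -2, 3, 16}, so |A + A| = 6. Thus K = 6/3 = 2. For comparison, the minimum possible |A + A| over all 3-element sets is 2·3 − 1 = 5 (so min K = 5/3), attained only by arithmetic progressions.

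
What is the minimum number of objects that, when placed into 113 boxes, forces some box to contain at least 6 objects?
n = (6 − 1)·113 + 1 = 566

By the generalised pigeonhole principle, to guarantee some box contains ≥ r objects we need more than (r − 1) · k objects total. Threshold: n = (r − 1) · k + 1. With r = 6 and k = 113: n = 5 · 113 + 1 = 565 + 1 = 566. For n = 565 = 5 · 113, we can put exactly 5 objects in every box, avoiding 6 in any single one — so 566 is tight.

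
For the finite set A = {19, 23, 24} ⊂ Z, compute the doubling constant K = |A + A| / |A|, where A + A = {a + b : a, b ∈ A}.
K = |A + A| / |A| = 6/3 = 2

Enumerate A + A = {a + b : a, b ∈ A}. With |A| = 3, there are |A|^2 = 9 ordered sum pairs; collecting distinct values, A + A = {38, 42, 43, 46, 47, 48}, so |A + A| = 6. Thus K = 6/3 = 2. For comparison, the minimum possible |A + A| over all 3-element sets is 2·3 − 1 = 5 (so min K = 5/3), attained only by arithmetic progressions.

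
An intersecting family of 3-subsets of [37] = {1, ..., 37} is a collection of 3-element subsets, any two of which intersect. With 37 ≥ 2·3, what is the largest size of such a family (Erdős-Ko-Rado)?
max |F| = C(36, 2) = 630

Erdős-Ko-Rado (1961): when n ≥ 2k, max |F| = C(n−1, k−1). The bound is attained by the star {A : i ∈ A} for any fixed i ∈ [n]. Here C(37−1, 3−1) = C(36, 2) = 630.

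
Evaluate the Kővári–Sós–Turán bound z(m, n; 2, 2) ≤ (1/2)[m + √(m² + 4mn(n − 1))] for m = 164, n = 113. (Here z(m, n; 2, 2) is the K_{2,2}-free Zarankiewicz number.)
z(164, 113; 2, 2) ≤ (1/2)[164 + √(164² + 4·164·113·112)] = (1/2)[164 + √8329232] = 1525.0204

Kővári–Sós–Turán: let r_1, ..., r_164 be the row sums and z = Σ r_i the total number of 1s. Each pair of columns can share at most one row with both entries 1 (else a 2×2 all-ones block appears), so Σ_i C(r_i, 2) ≤ C(113, 2) = 6328. By convexity Σ_i C(r_i, 2) ≥ 164·C(z/164, 2) = z(z − 164)/(2·164), giving z² − 164z − 164·113·112 ≤ 0 and hence z ≤ (1/2)[164 + √(26896 + 4·2075584)] = (1/2)[164 + √8329232] ≈ (1/2)(164 + 2886.0409) = 1525.0204.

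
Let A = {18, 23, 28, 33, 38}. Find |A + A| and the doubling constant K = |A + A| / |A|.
K = |A + A| / |A| = 9/5

Enumerate A + A = {a + b : a, b ∈ A}. With |A| = 5, there are |A|^2 = 25 ordered sum pairs; collecting distinct values, A + A = {36, 41, 46, 51, 56, 61, 66, 71, 76}, so |A + A| = 9. Thus K = 9/5. Here |A + A| = 2|A| − 1 = 9, the minimum possible — so K = 9/5 is minimal, which holds iff A is an arithmetic progression.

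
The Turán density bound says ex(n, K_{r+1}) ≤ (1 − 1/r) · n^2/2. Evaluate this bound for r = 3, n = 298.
Turán density bound = (2/3) · 298^2/2 = 88804/3 ≈ 29601.3333

Turán's theorem: ex(n, K_{r+1}) is achieved by the complete r-partite Turán graph T(n, r) with parts as balanced as possible, and is at most (1 − 1/r) · n^2/2. For r = 3, n = 298: the density bound is (2/3) · 88804/2 = 88804/3 ≈ 29601.3333. The integer-valued extremum is e(T(298, 3)) = 29601, which is strictly less than the density bound 88804/3 since 3 ∤ 298 (the parts of T(298, 3) cannot all be equal).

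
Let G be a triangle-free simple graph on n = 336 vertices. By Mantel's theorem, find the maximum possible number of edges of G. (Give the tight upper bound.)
ex(336, K_3) = ⌊336^2/4⌋ = 28224

Mantel (1907): a triangle-free graph on n vertices has at most ⌊n^2/4⌋ edges, with equality for the complete bipartite graph K_{⌊n/2⌋, ⌈n/2⌉}. For n = 336: ⌊336^2/4⌋ = ⌊112896/4⌋ = 28224. The extremal graph is K_{168, 168}, which has 168·168 = 28224 edges.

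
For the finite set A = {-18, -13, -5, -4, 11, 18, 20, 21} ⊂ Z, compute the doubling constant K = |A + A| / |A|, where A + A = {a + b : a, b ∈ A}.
K = |A + A| / |A| = 34/8 = 17/4

Enumerate A + A = {a + b : a, b ∈ A}. With |A| = 8, there are |A|^2 = 64 ordered sum pairs; collecting distinct values, A + A = {-36, -31, -26, -23, -22, -18, -17, -10, -9, -8, -7, -2, 0, 2, 3, 5, 6, 7, 8, 13, 14, 15, 16, 17, 22, 29, 31, 32, 36, 38, 39, 40, 41, 42}, so |A + A| = 34. Thus K = 34/8 = 17/4. For comparison, the minimum possible |A + A| over all 8-element sets is 2·8 − 1 = 15 (so min K = 15/8), attained only by arithmetic progressions.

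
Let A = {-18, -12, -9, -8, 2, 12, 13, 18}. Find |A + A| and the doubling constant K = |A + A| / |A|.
K = |A + A| / |A| = 31/8

Enumerate A + A = {a + b : a, b ∈ A}. With |A| = 8, there are |A|^2 = 64 ordered sum pairs; collecting distinct values, A + A = {-36, -30, -27, -26, -24, -21, -20, -18, -17, -16, -10, -7, -6, -5, 0, 1, 3, 4, 5, 6, 9, 10, 14, 15, 20, 24, 25, 26, 30, 31, 36}, so |A + A| = 31. Thus K = 31/8. For comparison, the minimum possible |A + A| over all 8-element sets is 2·8 − 1 = 15 (so min K = 15/8), attained only by arithmetic progressions.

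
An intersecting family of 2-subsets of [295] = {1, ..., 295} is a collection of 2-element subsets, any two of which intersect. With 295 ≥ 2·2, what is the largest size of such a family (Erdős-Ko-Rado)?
max |F| = C(294, 1) = 294

The Erdős-Ko-Rado theorem states: for n ≥ 2k, an intersecting family of k-subsets of an n-element set has size at most C(n − 1, k − 1), with equality for 'star' families {A ⊆ [n] : |A| = k, i ∈ A} (fix an element i). For n = 295, k = 2: C(294, 1) = 294.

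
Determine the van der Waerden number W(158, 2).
W(158, 2) = 158 + 1 = 159

A 2-term AP is any pair of integers, so a monochromatic 2-AP exists iff some colour is used at least twice. With 158 colours, the colouring i ↦ i on {1, ..., 158} uses each colour once, avoiding any monochromatic pair, so W(158, 2) > 158. For {1, ..., 159}, pigeonhole forces two integers of the same colour, which form a monochromatic 2-AP. Hence W(158, 2) = 159.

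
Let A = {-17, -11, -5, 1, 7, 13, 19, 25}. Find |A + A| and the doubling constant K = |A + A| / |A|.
K = |A + A| / |A| = 15/8

Enumerate A + A = {a + b : a, b ∈ A}. With |A| = 8, there are |A|^2 = 64 ordered sum pairs; collecting distinct values, A + A = {-34, -28, -22, -16, -10, -4, 2, 8, 14, 20, 26, 32, 38, 44, 50}, so |A + A| = 15. Thus K = 15/8. Here |A + A| = 2|A| − 1 = 15, the minimum possible — so K = 15/8 is minimal, which holds iff A is an arithmetic progression.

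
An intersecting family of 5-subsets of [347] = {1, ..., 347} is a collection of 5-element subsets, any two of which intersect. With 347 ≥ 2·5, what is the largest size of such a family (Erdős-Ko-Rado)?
max |F| = C(346, 4) = 586862710

The Erdős-Ko-Rado theorem states: for n ≥ 2k, an intersecting family of k-subsets of an n-element set has size at most C(n − 1, k − 1), with equality for 'star' families {A ⊆ [n] : |A| = k, i ∈ A} (fix an element i). For n = 347, k = 5: C(346, 4) = 586862710.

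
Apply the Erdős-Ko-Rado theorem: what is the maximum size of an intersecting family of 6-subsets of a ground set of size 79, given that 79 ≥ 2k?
max |F| = C(78, 5) = 21111090

The Erdős-Ko-Rado theorem states: for n ≥ 2k, an intersecting family of k-subsets of an n-element set has size at most C(n − 1, k − 1), with equality for 'star' families {A ⊆ [n] : |A| = k, i ∈ A} (fix an element i). For n = 79, k = 6: C(78, 5) = 21111090.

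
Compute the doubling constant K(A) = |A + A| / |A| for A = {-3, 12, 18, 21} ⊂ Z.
K = |A + A| / |A| = 10/4 = 5/2

Enumerate A + A = {a + b : a, b ∈ A}. With |A| = 4, there are |A|^2 = 16 ordered sum pairs; collecting distinct values, A + A = {-6, 9, 15, 18, 24, 30, 33, 36, 39, 42}, so |A + A| = 10. Thus K = 10/4 = 5/2. For comparison, the minimum possible |A + A| over all 4-element sets is 2·4 − 1 = 7 (so min K = 7/4), attained only by arithmetic progressions.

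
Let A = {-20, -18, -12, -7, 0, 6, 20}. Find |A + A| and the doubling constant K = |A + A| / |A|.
K = |A + A| / |A| = 25/7

Enumerate A + A = {a + b : a, b ∈ A}. With |A| = 7, there are |A|^2 = 49 ordered sum pairs; collecting distinct values, A + A = {-40, -38, -36, -32, -30, -27, -25, -24, -20, -19, -18, -14, -12, -7, -6, -1, 0, 2, 6, 8, 12, 13, 20, 26, 40}, so |A + A| = 25. Thus K = 25/7. For comparison, the minimum possible |A + A| over all 7-element sets is 2·7 − 1 = 13 (so min K = 13/7), attained only by arithmetic progressions.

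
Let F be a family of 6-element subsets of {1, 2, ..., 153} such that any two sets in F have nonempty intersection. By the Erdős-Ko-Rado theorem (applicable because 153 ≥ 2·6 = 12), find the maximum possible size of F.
max |F| = C(152, 5) = 632671880

Erdős-Ko-Rado (1961): when n ≥ 2k, max |F| = C(n−1, k−1). The bound is attained by the star {A : i ∈ A} for any fixed i ∈ [n]. Here C(153−1, 6−1) = C(152, 5) = 632671880.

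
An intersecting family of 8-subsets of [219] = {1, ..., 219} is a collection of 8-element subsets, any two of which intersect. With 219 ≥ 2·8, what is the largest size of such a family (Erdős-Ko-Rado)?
max |F| = C(218, 7) = 4212182115144

The Erdős-Ko-Rado theorem states: for n ≥ 2k, an intersecting family of k-subsets of an n-element set has size at most C(n − 1, k − 1), with equality for 'star' families {A ⊆ [n] : |A| = k, i ∈ A} (fix an element i). For n = 219, k = 8: C(218, 7) = 4212182115144.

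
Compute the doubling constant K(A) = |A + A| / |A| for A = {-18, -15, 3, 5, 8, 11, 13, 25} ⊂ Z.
K = |A + A| / |A| = 31/8

Enumerate A + A = {a + b : a, b ∈ A}. With |A| = 8, there are |A|^2 = 64 ordered sum pairs; collecting distinct values, A + A = {-36, -33, -30, -15, -13, -12, -10, -7, -5, -4, -2, 6, 7, 8, 10, 11, 13, 14, 16, 18, 19, 21, 22, 24, 26, 28, 30, 33, 36, 38, 50}, so |A + A| = 31. Thus K = 31/8. For comparison, the minimum possible |A + A| over all 8-element sets is 2·8 − 1 = 15 (so min K = 15/8), attained only by arithmetic progressions.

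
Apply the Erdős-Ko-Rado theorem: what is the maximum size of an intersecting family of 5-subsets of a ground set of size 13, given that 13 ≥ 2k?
max |F| = C(12, 4) = 495

Erdős-Ko-Rado (1961): when n ≥ 2k, max |F| = C(n−1, k−1). The bound is attained by the star {A : i ∈ A} for any fixed i ∈ [n]. Here C(13−1, 5−1) = C(12, 4) = 495.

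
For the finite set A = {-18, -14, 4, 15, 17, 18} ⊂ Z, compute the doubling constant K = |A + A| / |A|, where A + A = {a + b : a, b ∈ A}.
K = |A + A| / |A| = 21/6 = 7/2

Enumerate A + A = {a + b : a, b ∈ A}. With |A| = 6, there are |A|^2 = 36 ordered sum pairs; collecting distinct values, A + A = {-36, -32, -28, -14, -10, -3, -1, 0, 1, 3, 4, 8, 19, 21, 22, 30, 32, 33, 34, 35, 36}, so |A + A| = 21. Thus K = 21/6 = 7/2. For comparison, the minimum possible |A + A| over all 6-element sets is 2·6 − 1 = 11 (so min K = 11/6), attained only by arithmetic progressions.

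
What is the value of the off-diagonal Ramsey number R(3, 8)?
R(3, 8) = 28

Lower bound: an explicit 2-colouring of K_{27} (typically a Paley-type or other structured construction) avoids a red K_3 and a blue K_8, showing R(3, 8) > 27.
Upper bound: the simple Erdős–Szekeres recurrence only gives R(3, 8) ≤ 31; the tight bound R(3, 8) ≤ 28 requires a sharper case analysis (or computer search) of 2-colourings of K_{28}.
Hence R(3, 8) = 28.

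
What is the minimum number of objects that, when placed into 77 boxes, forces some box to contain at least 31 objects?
n = (31 − 1)·77 + 1 = 2311

By the generalised pigeonhole principle, to guarantee some box contains ≥ r objects we need more than (r − 1) · k objects total. Threshold: n = (r − 1) · k + 1. With r = 31 and k = 77: n = 30 · 77 + 1 = 2310 + 1 = 2311. For n = 2310 = 30 · 77, we can put exactly 30 objects in every box, avoiding 31 in any single one — so 2311 is tight.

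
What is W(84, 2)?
W(84, 2) = 84 + 1 = 85

A 2-term AP is any pair of integers, so a monochromatic 2-AP exists iff some colour is used at least twice. With 84 colours, the colouring i ↦ i on {1, ..., 84} uses each colour once, avoiding any monochromatic pair, so W(84, 2) > 84. For {1, ..., 85}, pigeonhole forces two integers of the same colour, which form a monochromatic 2-AP. Hence W(84, 2) = 85.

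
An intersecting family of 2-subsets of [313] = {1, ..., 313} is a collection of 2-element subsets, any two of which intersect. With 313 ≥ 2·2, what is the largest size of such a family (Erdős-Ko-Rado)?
max |F| = C(312, 1) = 312

Erdős-Ko-Rado (1961): when n ≥ 2k, max |F| = C(n−1, k−1). The bound is attained by the star {A : i ∈ A} for any fixed i ∈ [n]. Here C(313−1, 2−1) = C(312, 1) = 312.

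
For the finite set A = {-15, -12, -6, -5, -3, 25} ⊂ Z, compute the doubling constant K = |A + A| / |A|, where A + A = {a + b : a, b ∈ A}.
K = |A + A| / |A| = 20/6 = 10/3

Enumerate A + A = {a + b : a, b ∈ A}. With |A| = 6, there are |A|^2 = 36 ordered sum pairs; collecting distinct values, A + A = {-30, -27, -24, -21, -20, -18, -17, -15, -12, -11, -10, -9, -8, -6, 10, 13, 19, 20, 22, 50}, so |A + A| = 20. Thus K = 20/6 = 10/3. For comparison, the minimum possible |A + A| over all 6-element sets is 2·6 − 1 = 11 (so min K = 11/6), attained only by arithmetic progressions.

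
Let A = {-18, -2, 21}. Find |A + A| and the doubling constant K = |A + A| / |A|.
K = |A + A| / |A| = 6/3 = 2

Enumerate A + A = {a + b : a, b ∈ A}. With |A| = 3, there are |A|^2 = 9 ordered sum pairs; collecting distinct values, A + A = {-36, -20, -4, 3, 19, 42}, so |A + A| = 6. Thus K = 6/3 = 2. For comparison, the minimum possible |A + A| over all 3-element sets is 2·3 − 1 = 5 (so min K = 5/3), attained only by arithmetic progressions.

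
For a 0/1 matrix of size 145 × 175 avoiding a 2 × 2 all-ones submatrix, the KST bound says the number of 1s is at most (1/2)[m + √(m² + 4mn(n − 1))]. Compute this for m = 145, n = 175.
z(145, 175; 2, 2) ≤ (1/2)[145 + √(145² + 4·145·175·174)] = (1/2)[145 + √17682025] = 2175

Kővári–Sós–Turán: let r_1, ..., r_145 be the row sums and z = Σ r_i the total number of 1s. Each pair of columns can share at most one row with both entries 1 (else a 2×2 all-ones block appears), so Σ_i C(r_i, 2) ≤ C(175, 2) = 15225. By convexity Σ_i C(r_i, 2) ≥ 145·C(z/145, 2) = z(z − 145)/(2·145), giving z² − 145z − 145·175·174 ≤ 0 and hence z ≤ (1/2)[145 + √(21025 + 4·4415250)] = (1/2)[145 + √17682025] ≈ (1/2)(145 + 4205) = 2175.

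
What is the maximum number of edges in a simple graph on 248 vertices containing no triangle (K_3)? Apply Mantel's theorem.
ex(248, K_3) = ⌊248^2/4⌋ = 15376

Mantel (1907): a triangle-free graph on n vertices has at most ⌊n^2/4⌋ edges, with equality for the complete bipartite graph K_{⌊n/2⌋, ⌈n/2⌉}. For n = 248: ⌊248^2/4⌋ = ⌊61504/4⌋ = 15376. The extremal graph is K_{124, 124}, which has 124·124 = 15376 edges.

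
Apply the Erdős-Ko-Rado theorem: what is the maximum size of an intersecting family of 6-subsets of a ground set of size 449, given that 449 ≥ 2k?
max |F| = C(448, 5) = 147055790784

Erdős-Ko-Rado (1961): when n ≥ 2k, max |F| = C(n−1, k−1). The bound is attained by the star {A : i ∈ A} for any fixed i ∈ [n]. Here C(449−1, 6−1) = C(448, 5) = 147055790784.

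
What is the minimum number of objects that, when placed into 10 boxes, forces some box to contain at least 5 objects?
n = (5 − 1)·10 + 1 = 41

By the generalised pigeonhole principle, to guarantee some box contains ≥ r objects we need more than (r − 1) · k objects total. Threshold: n = (r − 1) · k + 1. With r = 5 and k = 10: n = 4 · 10 + 1 = 40 + 1 = 41. For n = 40 = 4 · 10, we can put exactly 4 objects in every box, avoiding 5 in any single one — so 41 is tight.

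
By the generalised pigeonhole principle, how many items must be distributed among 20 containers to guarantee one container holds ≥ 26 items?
n = (26 − 1)·20 + 1 = 501

By the generalised pigeonhole principle, to guarantee some box contains ≥ r objects we need more than (r − 1) · k objects total. Threshold: n = (r − 1) · k + 1. With r = 26 and k = 20: n = 25 · 20 + 1 = 500 + 1 = 501. For n = 500 = 25 · 20, we can put exactly 25 objects in every box, avoiding 26 in any single one — so 501 is tight.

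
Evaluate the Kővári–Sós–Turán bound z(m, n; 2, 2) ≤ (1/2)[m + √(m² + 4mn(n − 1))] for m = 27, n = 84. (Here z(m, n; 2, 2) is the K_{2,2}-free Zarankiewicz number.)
z(27, 84; 2, 2) ≤ (1/2)[27 + √(27² + 4·27·84·83)] = (1/2)[27 + √753705] = 447.5809

Kővári–Sós–Turán: let r_1, ..., r_27 be the row sums and z = Σ r_i the total number of 1s. Each pair of columns can share at most one row with both entries 1 (else a 2×2 all-ones block appears), so Σ_i C(r_i, 2) ≤ C(84, 2) = 3486. By convexity Σ_i C(r_i, 2) ≥ 27·C(z/27, 2) = z(z − 27)/(2·27), giving z² − 27z − 27·84·83 ≤ 0 and hence z ≤ (1/2)[27 + √(729 + 4·188244)] = (1/2)[27 + √753705] ≈ (1/2)(27 + 868.1619) = 447.5809.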